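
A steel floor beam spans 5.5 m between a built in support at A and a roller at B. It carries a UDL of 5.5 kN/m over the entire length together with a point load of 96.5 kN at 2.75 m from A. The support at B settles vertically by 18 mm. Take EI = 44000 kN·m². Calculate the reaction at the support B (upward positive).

R_B = 27.22 kN

Take the reaction at B as the redundant and release it; the primary structure is a cantilever fixed at A.
Deflection at B on the released cantilever, summing each load's contribution:
  UDL 5.5: wL⁴/(8EI) = 629.1/EI
  point load 96.5 at a = 2.75: Pa²(3L − a)/(6EI) = 1672/EI
  δ_0 = 2302/EI
Flexibility coefficient — unit upward force at B: δ_{BB} = L³/(3EI) = 55.46/EI.
With EI = 44000 kN·m²: δ_0 = 0.052307 m and δ_{BB} = 0.00126 m/kN.
Compatibility — the beam at B must follow the support down by 0.018 m: δ_0 − R_B·δ_{BB} = 0.018, so R_B = (0.052307 − 0.018)/0.00126 = 27.22 kN.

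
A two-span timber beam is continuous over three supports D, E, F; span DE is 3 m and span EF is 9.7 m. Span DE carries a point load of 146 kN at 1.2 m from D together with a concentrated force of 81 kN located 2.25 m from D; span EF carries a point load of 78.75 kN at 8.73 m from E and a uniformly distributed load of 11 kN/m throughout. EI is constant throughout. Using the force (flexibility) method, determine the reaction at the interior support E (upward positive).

R_E = 247.8 kN

Release continuity at E by inserting a hinge; the redundant is the internal moment M_E. The primary structure is two simply-supported spans DE and EF.
End slopes at the hinge E, treating each span as simply supported:
  span DE: point load 146 at a = 1.2: Pab(L + a)/(6LEI) = 73.58/EI
  span DE: point load 81 at a = 2.25: Pab(L + a)/(6LEI) = 39.87/EI
  span EF: point load 78.75 at a = 8.73: Pab(L + b)/(6LEI) = 122.3/EI
  span EF: UDL 11: wL³/(24EI) = 418.3/EI
  relative rotation θ_0 = (113.5 + 540.6)/EI = 654/EI
A unit hogging moment at E produces rotation L₁/(3EI) + L₂/(3EI) = 4.233/EI.
Slope continuity at E: θ_0 = M_E·4.233/EI, so M_E = 654/4.233 = 154.5 kN·m (hogging).
Span DE, ΣM about D with M_E applied at E: R_E^{DE}·3 = 357.4 + 154.5, so R_E^{DE} = 170.6 kN and R_D = 227 − 170.6 = 56.35 kN.
Span EF, ΣM about F: R_E^{EF}·9.7 = 593.9 + 154.5, so R_E^{EF} = 77.15 kN and R_F = 185.4 − 77.15 = 108.3 kN.
R_E = 170.6 + 77.15 = 247.8 kN.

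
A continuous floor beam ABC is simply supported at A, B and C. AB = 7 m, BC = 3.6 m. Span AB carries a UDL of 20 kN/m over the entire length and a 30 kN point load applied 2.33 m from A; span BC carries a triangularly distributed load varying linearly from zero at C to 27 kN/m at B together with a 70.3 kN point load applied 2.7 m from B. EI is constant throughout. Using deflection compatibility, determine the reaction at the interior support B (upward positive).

Release continuity at B by inserting a hinge; the redundant is the internal moment M_B. The primary structure is two simply-supported spans AB and BC.
Discontinuity in slope at B on the released structure — sum the simple-span end rotations:
  span AB: UDL 20: wL³/(24EI) = 285.8/EI
  span AB: point load 30 at a = 2.33: Pab(L + a)/(6LEI) = 72.51/EI
  span BC: triangular load, peak 27: w₀L³/(45EI) = 27.99/EI
  span BC: point load 70.3 at a = 2.7: Pab(L + b)/(6LEI) = 35.59/EI
  relative rotation θ_0 = (358.3 + 63.58)/EI = 421.9/EI
A unit hogging moment at B produces rotation L₁/(3EI) + L₂/(3EI) = 3.533/EI.
Compatibility: M_B·(L₁+L₂)/(3EI) = θ_0, giving M_B = 119.4 kN·m (hogging).
Span AB, ΣM about A with M_B applied at B: R_B^{AB}·7 = 559.9 + 119.4, so R_B^{AB} = 97.04 kN and R_A = 170 − 97.04 = 72.96 kN.
Span BC, ΣM about C: R_B^{BC}·3.6 = 179.9 + 119.4, so R_B^{BC} = 83.15 kN and R_C = 118.9 − 83.15 = 35.75 kN.
R_B = 97.04 + 83.15 = 180.2 kN.

R_B = 180.2 kN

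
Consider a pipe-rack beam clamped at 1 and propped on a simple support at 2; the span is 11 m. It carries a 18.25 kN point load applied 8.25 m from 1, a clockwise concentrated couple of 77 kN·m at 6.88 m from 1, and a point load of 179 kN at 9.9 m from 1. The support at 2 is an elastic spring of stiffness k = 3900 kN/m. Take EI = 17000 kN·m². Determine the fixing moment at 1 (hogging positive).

M_1 = 117.2 kN·m

Take the reaction at 2 as the redundant and release it; the primary structure is a cantilever fixed at 1.
Free-end deflection of the primary structure under the applied loading (downward +):
  point load 18.25 at a = 8.25: Pa²(3L − a)/(6EI) = 5124/EI
  clockwise couple 77 at a = 6.88: M₀a(2L − a)/(2EI) = 4005/EI
  point load 179 at a = 9.9: Pa²(3L − a)/(6EI) = 67544/EI
  δ_0 = 76672/EI
Tip deflection under a unit load at 2: L³/(3EI) = 443.7/EI.
With EI = 17000 kN·m²: δ_0 = 4.5101 m and δ_{22} = 0.026098 m/kN.
Compatibility — the spring shortens by R_2/k under the reaction it provides: δ_0 − R_2·δ_{22} = R_2/k. With 1/k = 0.000256 m/kN, R_2 = δ_0 / (δ_{22} + 1/k) = 4.5101 / (0.026098 + 0.000256) = 171.1 kN.
Moment equilibrium about 1: M_1 = Σ(load moments about 1) − R_2·L = 2000 − 171.1×11 = 117.2 kN·m.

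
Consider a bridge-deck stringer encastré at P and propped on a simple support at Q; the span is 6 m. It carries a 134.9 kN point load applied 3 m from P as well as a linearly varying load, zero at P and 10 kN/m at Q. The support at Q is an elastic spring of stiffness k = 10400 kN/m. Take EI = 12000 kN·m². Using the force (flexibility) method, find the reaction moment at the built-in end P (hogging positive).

M_P = 178.3 kN·m

Release the roller at Q. Primary structure: cantilever fixed at P.
Primary-structure tip deflection at Q by superposition:
  point load 134.9 at a = 3: Pa²(3L − a)/(6EI) = 3035/EI
  triangular load, peak 10 at the free end: 11w₀L⁴/(120EI) = 1188/EI
  δ_0 = 4223/EI
Tip deflection under a unit load at Q: L³/(3EI) = 72/EI.
With EI = 12000 kN·m²: δ_0 = 0.35194 m and δ_{QQ} = 0.006 m/kN.
Compatibility — the spring shortens by R_Q/k under the reaction it provides: δ_0 − R_Q·δ_{QQ} = R_Q/k. With 1/k = 0.000096 m/kN, R_Q = δ_0 / (δ_{QQ} + 1/k) = 0.35194 / (0.006 + 0.000096) = 57.73 kN.
Moment equilibrium about P: M_P = Σ(load moments about P) − R_Q·L = 524.7 − 57.73×6 = 178.3 kN·m.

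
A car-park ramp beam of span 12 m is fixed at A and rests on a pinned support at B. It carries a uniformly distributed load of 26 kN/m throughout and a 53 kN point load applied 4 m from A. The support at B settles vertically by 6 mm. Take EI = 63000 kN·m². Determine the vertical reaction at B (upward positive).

R_B = 124.2 kN

Choose R_B as the redundant. The primary structure is the cantilever fixed at A.
Deflection at B on the released cantilever, summing each load's contribution:
  UDL 26: wL⁴/(8EI) = 67392/EI
  point load 53 at a = 4: Pa²(3L − a)/(6EI) = 4523/EI
  δ_0 = 71915/EI
Flexibility coefficient — unit upward force at B: δ_{BB} = L³/(3EI) = 576/EI.
With EI = 63000 kN·m²: δ_0 = 1.1415 m and δ_{BB} = 0.009143 m/kN.
Compatibility — the beam at B must follow the support down by 0.006 m: δ_0 − R_B·δ_{BB} = 0.006, so R_B = (1.1415 − 0.006)/0.009143 = 124.2 kN.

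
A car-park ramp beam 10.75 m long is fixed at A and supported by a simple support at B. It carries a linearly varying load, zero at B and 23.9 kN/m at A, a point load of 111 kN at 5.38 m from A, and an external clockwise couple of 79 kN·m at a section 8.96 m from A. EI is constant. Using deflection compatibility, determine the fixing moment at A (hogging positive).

Release the roller at B. Primary structure: cantilever fixed at A.
Free-end deflection of the primary structure under the applied loading (downward +):
  triangular load, peak 23.9 at the fixed end: w₀L⁴/(30EI) = 10639/EI
  point load 111 at a = 5.38: Pa²(3L − a)/(6EI) = 14388/EI
  clockwise couple 79 at a = 8.96: M₀a(2L − a)/(2EI) = 4438/EI
  δ_0 = 29466/EI
Flexibility coefficient — unit upward force at B: δ_{BB} = L³/(3EI) = 414.1/EI.
The prop prevents deflection at B: R_B = δ_0/δ_{BB} = 29466/414.1 = 71.16 kN.
Moment equilibrium about A: M_A = Σ(load moments about A) − R_B·L = 1137 − 71.16×10.75 = 371.6 kN·m.

M_A = 371.6 kN·m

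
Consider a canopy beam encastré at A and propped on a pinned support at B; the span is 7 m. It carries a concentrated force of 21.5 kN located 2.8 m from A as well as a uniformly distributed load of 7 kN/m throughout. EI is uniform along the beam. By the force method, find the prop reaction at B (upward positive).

R_B = 22.85 kN

Take the reaction at B as the redundant and release it; the primary structure is a cantilever fixed at A.
Primary-structure tip deflection at B by superposition:
  point load 21.5 at a = 2.8: Pa²(3L − a)/(6EI) = 511.3/EI
  UDL 7: wL⁴/(8EI) = 2101/EI
  δ_0 = 2612/EI
Tip deflection under a unit load at B: L³/(3EI) = 114.3/EI.
The prop prevents deflection at B: R_B = δ_0/δ_{BB} = 2612/114.3 = 22.85 kN.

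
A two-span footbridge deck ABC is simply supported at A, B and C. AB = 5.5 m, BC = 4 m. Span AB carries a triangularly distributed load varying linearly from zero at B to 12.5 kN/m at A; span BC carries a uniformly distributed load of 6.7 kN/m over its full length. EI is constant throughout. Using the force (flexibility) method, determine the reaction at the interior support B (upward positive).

Release continuity at B by inserting a hinge; the redundant is the internal moment M_B. The primary structure is two simply-supported spans AB and BC.
Discontinuity in slope at B on the released structure — sum the simple-span end rotations:
  span AB: triangular load, peak 12.5: 7w₀L³/(360EI) = 40.44/EI
  span BC: UDL 6.7: wL³/(24EI) = 17.87/EI
  relative rotation θ_0 = (40.44 + 17.87)/EI = 58.31/EI
A unit hogging moment at B produces rotation L₁/(3EI) + L₂/(3EI) = 3.167/EI.
Compatibility: M_B·(L₁+L₂)/(3EI) = θ_0, giving M_B = 18.41 kN·m (hogging).
Span AB, ΣM about A with M_B applied at B: R_B^{AB}·5.5 = 63.02 + 18.41, so R_B^{AB} = 14.81 kN and R_A = 34.38 − 14.81 = 19.57 kN.
Span BC, ΣM about C: R_B^{BC}·4 = 53.6 + 18.41, so R_B^{BC} = 18 kN and R_C = 26.8 − 18 = 8.797 kN.
R_B = 14.81 + 18 = 32.81 kN.

R_B = 32.81 kN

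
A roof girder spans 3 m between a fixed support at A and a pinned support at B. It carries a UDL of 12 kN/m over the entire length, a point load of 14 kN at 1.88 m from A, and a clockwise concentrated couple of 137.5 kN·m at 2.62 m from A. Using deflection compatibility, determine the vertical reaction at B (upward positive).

R_B = 87.67 kN

Release the roller at B. Primary structure: cantilever fixed at A.
Free-end deflection of the primary structure under the applied loading (downward +):
  UDL 12: wL⁴/(8EI) = 121.5/EI
  point load 14 at a = 1.88: Pa²(3L − a)/(6EI) = 58.72/EI
  clockwise couple 137.5 at a = 2.62: M₀a(2L − a)/(2EI) = 608.8/EI
  δ_0 = 789/EI
Flexibility coefficient — unit upward force at B: δ_{BB} = L³/(3EI) = 9/EI.
Compatibility at B: δ_0 − R_B·δ_{BB} = 0, so R_B = 789/9 = 87.67 kN.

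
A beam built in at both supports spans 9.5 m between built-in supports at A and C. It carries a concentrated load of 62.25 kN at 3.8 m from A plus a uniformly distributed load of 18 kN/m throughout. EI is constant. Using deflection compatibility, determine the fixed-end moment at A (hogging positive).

Release both end moments; the primary structure is a simply-supported span AC with redundants M_A and M_C.
On the primary (simply-supported) span, the end slopes from the loading are:
  at A: point load 62.25 at a = 3.8: Pab(L + b)/(6LEI) = 359.6/EI
  at C: point load 62.25 at a = 3.8: Pab(L + a)/(6LEI) = 314.6/EI
  at A: UDL 18: wL³/(24EI) = 643/EI
  at C: UDL 18: wL³/(24EI) = 643/EI
  θ_A0 = 1003/EI,  θ_C0 = 957.6/EI
Flexibility coefficients: a unit moment at one end gives L/(3EI) there and L/(6EI) at the far end, so f₁₁ = f₂₂ = 3.167/EI and f₁₂ = f₂₁ = 1.583/EI.
Compatibility — zero rotation at each built-in end:
  3.167 M_A + 1.583 M_C = 1003
  1.583 M_A + 3.167 M_C = 957.6
Solving the pair gives M_A = 220.5 kN·m and M_C = 192.1 kN·m (hogging).

M_A = 220.5 kN·m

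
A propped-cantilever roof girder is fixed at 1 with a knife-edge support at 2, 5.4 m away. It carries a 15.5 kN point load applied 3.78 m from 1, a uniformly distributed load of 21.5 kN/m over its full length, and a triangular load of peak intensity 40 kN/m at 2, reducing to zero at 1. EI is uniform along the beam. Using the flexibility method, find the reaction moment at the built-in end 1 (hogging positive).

M_1 = 157.8 kN·m

Remove the prop at 2; the released (primary) structure is a cantilever built in at 1.
Deflection at 2 on the released cantilever, summing each load's contribution:
  point load 15.5 at a = 3.78: Pa²(3L − a)/(6EI) = 458.4/EI
  UDL 21.5: wL⁴/(8EI) = 2285/EI
  triangular load, peak 40 at the free end: 11w₀L⁴/(120EI) = 3118/EI
  δ_0 = 5861/EI
Tip deflection under a unit load at 2: L³/(3EI) = 52.49/EI.
The prop prevents deflection at 2: R_2 = δ_0/δ_{22} = 5861/52.49 = 111.7 kN.
Moment equilibrium about 1: M_1 = Σ(load moments about 1) − R_2·L = 760.9 − 111.7×5.4 = 157.8 kN·m.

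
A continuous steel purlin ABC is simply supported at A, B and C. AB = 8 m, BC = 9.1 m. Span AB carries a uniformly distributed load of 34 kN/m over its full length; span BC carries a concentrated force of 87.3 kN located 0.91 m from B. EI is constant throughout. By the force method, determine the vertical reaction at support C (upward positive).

Take M_B as the redundant. Released structure: two simple spans AB and BC with a hinge at B.
Discontinuity in slope at B on the released structure — sum the simple-span end rotations:
  span AB: UDL 34: wL³/(24EI) = 725.3/EI
  span BC: point load 87.3 at a = 0.91: Pab(L + b)/(6LEI) = 206/EI
  relative rotation θ_0 = (725.3 + 206)/EI = 931.4/EI
A unit hogging moment at B produces rotation L₁/(3EI) + L₂/(3EI) = 5.7/EI.
Slope continuity at B: θ_0 = M_B·5.7/EI, so M_B = 931.4/5.7 = 163.4 kN·m (hogging).
Span BC, ΣM about C: R_B^{BC}·9.1 = 715 + 163.4, so R_B^{BC} = 96.53 kN and R_C = 87.3 − 96.53 = -9.226 kN.

R_C = -9.226 kN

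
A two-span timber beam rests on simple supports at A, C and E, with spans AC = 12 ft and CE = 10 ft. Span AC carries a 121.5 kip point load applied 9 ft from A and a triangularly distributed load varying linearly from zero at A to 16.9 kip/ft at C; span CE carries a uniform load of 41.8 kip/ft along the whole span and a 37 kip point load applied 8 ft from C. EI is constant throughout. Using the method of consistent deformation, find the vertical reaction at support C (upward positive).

R_C = 461.8 kip

Release continuity at C by inserting a hinge; the redundant is the internal moment M_C. The primary structure is two simply-supported spans AC and CE.
Discontinuity in slope at C on the released structure — sum the simple-span end rotations:
  span AC: point load 121.5 at a = 9: Pab(L + a)/(6LEI) = 956.8/EI
  span AC: triangular load, peak 16.9: w₀L³/(45EI) = 649/EI
  span CE: UDL 41.8: wL³/(24EI) = 1742/EI
  span CE: point load 37 at a = 8: Pab(L + b)/(6LEI) = 118.4/EI
  relative rotation θ_0 = (1606 + 1860)/EI = 3466/EI
A unit hogging moment at C produces rotation L₁/(3EI) + L₂/(3EI) = 7.333/EI.
Compatibility: M_C·(L₁+L₂)/(3EI) = θ_0, giving M_C = 472.6 kip·ft (hogging).
Span AC, ΣM about A with M_C applied at C: R_C^{AC}·12 = 1905 + 472.6, so R_C^{AC} = 198.1 kip and R_A = 222.9 − 198.1 = 24.79 kip.
Span CE, ΣM about E: R_C^{CE}·10 = 2164 + 472.6, so R_C^{CE} = 263.7 kip and R_E = 455 − 263.7 = 191.3 kip.
R_C = 198.1 + 263.7 = 461.8 kip.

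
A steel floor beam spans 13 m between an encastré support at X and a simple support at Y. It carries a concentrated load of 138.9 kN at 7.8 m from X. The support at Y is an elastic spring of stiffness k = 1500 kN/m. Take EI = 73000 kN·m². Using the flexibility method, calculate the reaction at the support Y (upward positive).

R_Y = 56.27 kN

Remove the prop at Y; the released (primary) structure is a cantilever built in at X.
Free-end deflection of the primary structure under the applied loading (downward +):
  point load 138.9 at a = 7.8: Pa²(3L − a)/(6EI) = 43944/EI
Flexibility coefficient — unit upward force at Y: δ_{YY} = L³/(3EI) = 732.3/EI.
With EI = 73000 kN·m²: δ_0 = 0.60197 m and δ_{YY} = 0.010032 m/kN.
Compatibility — the spring shortens by R_Y/k under the reaction it provides: δ_0 − R_Y·δ_{YY} = R_Y/k. With 1/k = 0.000667 m/kN, R_Y = δ_0 / (δ_{YY} + 1/k) = 0.60197 / (0.010032 + 0.000667) = 56.27 kN.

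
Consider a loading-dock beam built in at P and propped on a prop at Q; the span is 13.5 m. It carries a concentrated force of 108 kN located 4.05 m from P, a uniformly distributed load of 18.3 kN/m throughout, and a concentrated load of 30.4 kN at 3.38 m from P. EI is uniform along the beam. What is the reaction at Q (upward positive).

R_Q = 108.4 kN

Take the reaction at Q as the redundant and release it; the primary structure is a cantilever fixed at P.
Primary-structure tip deflection at Q by superposition:
  point load 108 at a = 4.05: Pa²(3L − a)/(6EI) = 10762/EI
  UDL 18.3: wL⁴/(8EI) = 75979/EI
  point load 30.4 at a = 3.38: Pa²(3L − a)/(6EI) = 2149/EI
  δ_0 = 88890/EI
Flexibility coefficient — unit upward force at Q: δ_{QQ} = L³/(3EI) = 820.1/EI.
The prop prevents deflection at Q: R_Q = δ_0/δ_{QQ} = 88890/820.1 = 108.4 kN.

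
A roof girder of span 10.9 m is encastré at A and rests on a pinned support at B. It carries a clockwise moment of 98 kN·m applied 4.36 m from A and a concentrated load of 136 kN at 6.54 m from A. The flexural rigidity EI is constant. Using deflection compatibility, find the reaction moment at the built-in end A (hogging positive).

M_A = 253 kN·m

Release the roller at B. Primary structure: cantilever fixed at A.
Primary-structure tip deflection at B by superposition:
  clockwise couple 98 at a = 4.36: M₀a(2L − a)/(2EI) = 3726/EI
  point load 136 at a = 6.54: Pa²(3L − a)/(6EI) = 25362/EI
  δ_0 = 29088/EI
Flexibility coefficient — unit upward force at B: δ_{BB} = L³/(3EI) = 431.7/EI.
The prop prevents deflection at B: R_B = δ_0/δ_{BB} = 29088/431.7 = 67.38 kN.
Moment equilibrium about A: M_A = Σ(load moments about A) − R_B·L = 987.4 − 67.38×10.9 = 253 kN·m.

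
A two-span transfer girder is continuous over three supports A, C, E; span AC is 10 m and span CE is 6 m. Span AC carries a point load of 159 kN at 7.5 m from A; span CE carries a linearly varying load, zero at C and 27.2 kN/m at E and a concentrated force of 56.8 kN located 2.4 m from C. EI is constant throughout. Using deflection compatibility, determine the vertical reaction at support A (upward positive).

R_A = 18.85 kN

Insert a hinge at C; M_C is the redundant, and each span becomes simply supported.
Discontinuity in slope at C on the released structure — sum the simple-span end rotations:
  span AC: point load 159 at a = 7.5: Pab(L + a)/(6LEI) = 869.5/EI
  span CE: triangular load, peak 27.2: 7w₀L³/(360EI) = 114.2/EI
  span CE: point load 56.8 at a = 2.4: Pab(L + b)/(6LEI) = 130.9/EI
  relative rotation θ_0 = (869.5 + 245.1)/EI = 1115/EI
A unit hogging moment at C produces rotation L₁/(3EI) + L₂/(3EI) = 5.333/EI.
Slope continuity at C: θ_0 = M_C·5.333/EI, so M_C = 1115/5.333 = 209 kN·m (hogging).
Span AC, ΣM about A with M_C applied at C: R_C^{AC}·10 = 1192 + 209, so R_C^{AC} = 140.1 kN and R_A = 159 − 140.1 = 18.85 kN.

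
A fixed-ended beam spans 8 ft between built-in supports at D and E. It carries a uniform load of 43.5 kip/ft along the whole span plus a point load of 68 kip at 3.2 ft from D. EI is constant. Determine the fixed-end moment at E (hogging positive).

M_E = 284.2 kip·ft

Take the two fixed-end moments M_D, M_E as redundants; the released structure is the simple span DE.
End rotations of the released simple span under the applied load (×1/EI):
  at D: UDL 43.5: wL³/(24EI) = 928/EI
  at E: UDL 43.5: wL³/(24EI) = 928/EI
  at D: point load 68 at a = 3.2: Pab(L + b)/(6LEI) = 278.5/EI
  at E: point load 68 at a = 3.2: Pab(L + a)/(6LEI) = 243.7/EI
  θ_D0 = 1207/EI,  θ_E0 = 1172/EI
Flexibility coefficients: a unit moment at one end gives L/(3EI) there and L/(6EI) at the far end, so f₁₁ = f₂₂ = 2.667/EI and f₁₂ = f₂₁ = 1.333/EI.
Compatibility — zero rotation at each built-in end:
  2.667 M_D + 1.333 M_E = 1207
  1.333 M_D + 2.667 M_E = 1172
Solving the pair gives M_D = 310.3 kip·ft and M_E = 284.2 kip·ft (hogging).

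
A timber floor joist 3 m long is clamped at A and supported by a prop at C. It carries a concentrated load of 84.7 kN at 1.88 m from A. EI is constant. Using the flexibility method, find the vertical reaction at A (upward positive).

Choose R_C as the redundant. The primary structure is the cantilever fixed at A.
Downward deflection at the released point C due to the loads:
  point load 84.7 at a = 1.88: Pa²(3L − a)/(6EI) = 355.2/EI
Tip deflection under a unit load at C: L³/(3EI) = 9/EI.
Compatibility at C: δ_0 − R_C·δ_{CC} = 0, so R_C = 355.2/9 = 39.47 kN.
Vertical equilibrium: R_A = ΣP − R_C = 84.7 − 39.47 = 45.23 kN.

R_A = 45.23 kN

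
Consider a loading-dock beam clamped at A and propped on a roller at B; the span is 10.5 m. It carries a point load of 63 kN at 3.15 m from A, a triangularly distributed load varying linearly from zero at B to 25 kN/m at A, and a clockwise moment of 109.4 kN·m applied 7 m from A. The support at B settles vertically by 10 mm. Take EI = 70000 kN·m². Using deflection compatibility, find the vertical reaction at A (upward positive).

Choose R_B as the redundant. The primary structure is the cantilever fixed at A.
Downward deflection at the released point B due to the loads:
  point load 63 at a = 3.15: Pa²(3L − a)/(6EI) = 2954/EI
  triangular load, peak 25 at the fixed end: w₀L⁴/(30EI) = 10129/EI
  clockwise couple 109.4 at a = 7: M₀a(2L − a)/(2EI) = 5361/EI
  δ_0 = 18443/EI
Flexibility coefficient — unit upward force at B: δ_{BB} = L³/(3EI) = 385.9/EI.
With EI = 70000 kN·m²: δ_0 = 0.26348 m and δ_{BB} = 0.005513 m/kN.
Compatibility — the beam at B must follow the support down by 0.01 m: δ_0 − R_B·δ_{BB} = 0.01, so R_B = (0.26348 − 0.01)/0.005513 = 45.98 kN.
Vertical equilibrium: R_A = ΣP − R_B = 194.2 − 45.98 = 148.3 kN.

R_A = 148.3 kN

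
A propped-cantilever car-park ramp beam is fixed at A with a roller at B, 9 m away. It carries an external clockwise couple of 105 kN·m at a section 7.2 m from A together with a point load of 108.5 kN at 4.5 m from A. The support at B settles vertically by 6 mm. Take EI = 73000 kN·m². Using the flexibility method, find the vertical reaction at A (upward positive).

Remove the prop at B; the released (primary) structure is a cantilever built in at A.
Primary-structure tip deflection at B by superposition:
  clockwise couple 105 at a = 7.2: M₀a(2L − a)/(2EI) = 4082/EI
  point load 108.5 at a = 4.5: Pa²(3L − a)/(6EI) = 8239/EI
  δ_0 = 12322/EI
Flexibility coefficient — unit upward force at B: δ_{BB} = L³/(3EI) = 243/EI.
With EI = 73000 kN·m²: δ_0 = 0.16879 m and δ_{BB} = 0.003329 m/kN.
Compatibility — the beam at B must follow the support down by 0.006 m: δ_0 − R_B·δ_{BB} = 0.006, so R_B = (0.16879 − 0.006)/0.003329 = 48.9 kN.
Vertical equilibrium: R_A = ΣP − R_B = 108.5 − 48.9 = 59.6 kN.

R_A = 59.6 kN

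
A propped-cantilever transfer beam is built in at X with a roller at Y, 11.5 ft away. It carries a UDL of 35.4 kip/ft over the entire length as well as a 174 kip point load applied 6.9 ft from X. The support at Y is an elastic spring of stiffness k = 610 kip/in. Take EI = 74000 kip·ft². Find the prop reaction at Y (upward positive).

R_Y = 223.4 kip

Release the roller at Y. Primary structure: cantilever fixed at X.
Downward deflection at the released point Y due to the loads:
  UDL 35.4: wL⁴/(8EI) = 77394/EI
  point load 174 at a = 6.9: Pa²(3L − a)/(6EI) = 38107/EI
  δ_0 = 115501/EI
Tip deflection under a unit load at Y: L³/(3EI) = 507/EI.
With EI = 74000 kip·ft²: δ_0 = 1.5608 ft and δ_{YY} = 0.006851 ft/kip.
Compatibility — the spring shortens by R_Y/k under the reaction it provides: δ_0 − R_Y·δ_{YY} = R_Y/k. With 1/k = 1/(610×12) ft/kip = 0.000137 ft/kip, R_Y = δ_0 / (δ_{YY} + 1/k) = 1.5608 / (0.006851 + 0.000137) = 223.4 kip.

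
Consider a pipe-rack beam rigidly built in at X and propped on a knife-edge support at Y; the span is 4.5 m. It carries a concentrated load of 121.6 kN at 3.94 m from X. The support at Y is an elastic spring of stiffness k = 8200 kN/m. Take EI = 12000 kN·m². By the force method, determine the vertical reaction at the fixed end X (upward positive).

Release the roller at Y. Primary structure: cantilever fixed at X.
Downward deflection at the released point Y due to the loads:
  point load 121.6 at a = 3.94: Pa²(3L − a)/(6EI) = 3008/EI
Flexibility coefficient — unit upward force at Y: δ_{YY} = L³/(3EI) = 30.38/EI.
With EI = 12000 kN·m²: δ_0 = 0.25064 m and δ_{YY} = 0.002531 m/kN.
Compatibility — the spring shortens by R_Y/k under the reaction it provides: δ_0 − R_Y·δ_{YY} = R_Y/k. With 1/k = 0.000122 m/kN, R_Y = δ_0 / (δ_{YY} + 1/k) = 0.25064 / (0.002531 + 0.000122) = 94.47 kN.
Vertical equilibrium: R_X = ΣP − R_Y = 121.6 − 94.47 = 27.13 kN.

R_X = 27.13 kN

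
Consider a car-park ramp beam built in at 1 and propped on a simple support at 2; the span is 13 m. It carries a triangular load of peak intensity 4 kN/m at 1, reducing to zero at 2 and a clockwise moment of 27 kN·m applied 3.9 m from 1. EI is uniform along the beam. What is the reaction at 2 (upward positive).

R_2 = 6.789 kN

Take the reaction at 2 as the redundant and release it; the primary structure is a cantilever fixed at 1.
Free-end deflection of the primary structure under the applied loading (downward +):
  triangular load, peak 4 at the fixed end: w₀L⁴/(30EI) = 3808/EI
  clockwise couple 27 at a = 3.9: M₀a(2L − a)/(2EI) = 1164/EI
  δ_0 = 4972/EI
Flexibility coefficient — unit upward force at 2: δ_{22} = L³/(3EI) = 732.3/EI.
Compatibility at 2: δ_0 − R_2·δ_{22} = 0, so R_2 = 4972/732.3 = 6.789 kN.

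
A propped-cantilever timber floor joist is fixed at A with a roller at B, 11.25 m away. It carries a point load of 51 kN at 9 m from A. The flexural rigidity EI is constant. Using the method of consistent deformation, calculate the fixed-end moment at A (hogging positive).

M_A = 55.08 kN·m

Take the reaction at B as the redundant and release it; the primary structure is a cantilever fixed at A.
Deflection at B on the released cantilever, summing each load's contribution:
  point load 51 at a = 9: Pa²(3L − a)/(6EI) = 17040/EI
Tip deflection under a unit load at B: L³/(3EI) = 474.6/EI.
Compatibility at B: δ_0 − R_B·δ_{BB} = 0, so R_B = 17040/474.6 = 35.9 kN.
Moment equilibrium about A: M_A = Σ(load moments about A) − R_B·L = 459 − 35.9×11.25 = 55.08 kN·m.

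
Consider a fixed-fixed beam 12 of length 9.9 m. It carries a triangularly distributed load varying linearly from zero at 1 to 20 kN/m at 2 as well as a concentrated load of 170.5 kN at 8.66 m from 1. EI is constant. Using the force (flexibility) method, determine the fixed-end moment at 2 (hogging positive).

M_2 = 259.8 kN·m

Release both end moments; the primary structure is a simply-supported span 12 with redundants M_1 and M_2.
On the primary (simply-supported) span, the end slopes from the loading are:
  at 1: triangular load, peak 20: 7w₀L³/(360EI) = 377.3/EI
  at 2: triangular load, peak 20: w₀L³/(45EI) = 431.2/EI
  at 1: point load 170.5 at a = 8.66: Pab(L + b)/(6LEI) = 343.4/EI
  at 2: point load 170.5 at a = 8.66: Pab(L + a)/(6LEI) = 572.1/EI
  θ_10 = 720.7/EI,  θ_20 = 1003/EI
Flexibility coefficients: a unit moment at one end gives L/(3EI) there and L/(6EI) at the far end, so f₁₁ = f₂₂ = 3.3/EI and f₁₂ = f₂₁ = 1.65/EI.
Compatibility — zero rotation at each built-in end:
  3.3 M_1 + 1.65 M_2 = 720.7
  1.65 M_1 + 3.3 M_2 = 1003
Solving the pair gives M_1 = 88.5 kN·m and M_2 = 259.8 kN·m (hogging).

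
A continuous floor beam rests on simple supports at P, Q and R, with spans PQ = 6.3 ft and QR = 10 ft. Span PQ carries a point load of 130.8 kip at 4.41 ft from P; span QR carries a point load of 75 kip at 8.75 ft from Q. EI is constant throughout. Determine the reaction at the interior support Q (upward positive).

Release continuity at Q by inserting a hinge; the redundant is the internal moment M_Q. The primary structure is two simply-supported spans PQ and QR.
Discontinuity in slope at Q on the released structure — sum the simple-span end rotations:
  span PQ: point load 130.8 at a = 4.41: Pab(L + a)/(6LEI) = 308.9/EI
  span QR: point load 75 at a = 8.75: Pab(L + b)/(6LEI) = 153.8/EI
  relative rotation θ_0 = (308.9 + 153.8)/EI = 462.7/EI
A unit hogging moment at Q produces rotation L₁/(3EI) + L₂/(3EI) = 5.433/EI.
Slope continuity at Q: θ_0 = M_Q·5.433/EI, so M_Q = 462.7/5.433 = 85.16 kip·ft (hogging).
Span PQ, ΣM about P with M_Q applied at Q: R_Q^{PQ}·6.3 = 576.8 + 85.16, so R_Q^{PQ} = 105.1 kip and R_P = 130.8 − 105.1 = 25.72 kip.
Span QR, ΣM about R: R_Q^{QR}·10 = 93.75 + 85.16, so R_Q^{QR} = 17.89 kip and R_R = 75 − 17.89 = 57.11 kip.
R_Q = 105.1 + 17.89 = 123 kip.

R_Q = 123 kip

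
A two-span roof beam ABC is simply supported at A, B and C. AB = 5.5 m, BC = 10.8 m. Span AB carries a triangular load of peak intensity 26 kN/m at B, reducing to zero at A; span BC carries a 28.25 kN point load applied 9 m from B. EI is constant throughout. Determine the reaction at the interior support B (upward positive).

R_B = 61.72 kN

Take M_B as the redundant. Released structure: two simple spans AB and BC with a hinge at B.
End slopes at the hinge B, treating each span as simply supported:
  span AB: triangular load, peak 26: w₀L³/(45EI) = 96.13/EI
  span BC: point load 28.25 at a = 9: Pab(L + b)/(6LEI) = 88.99/EI
  relative rotation θ_0 = (96.13 + 88.99)/EI = 185.1/EI
A unit hogging moment at B produces rotation L₁/(3EI) + L₂/(3EI) = 5.433/EI.
Slope continuity at B: θ_0 = M_B·5.433/EI, so M_B = 185.1/5.433 = 34.07 kN·m (hogging).
Span AB, ΣM about A with M_B applied at B: R_B^{AB}·5.5 = 262.2 + 34.07, so R_B^{AB} = 53.86 kN and R_A = 71.5 − 53.86 = 17.64 kN.
Span BC, ΣM about C: R_B^{BC}·10.8 = 50.85 + 34.07, so R_B^{BC} = 7.863 kN and R_C = 28.25 − 7.863 = 20.39 kN.
R_B = 53.86 + 7.863 = 61.72 kN.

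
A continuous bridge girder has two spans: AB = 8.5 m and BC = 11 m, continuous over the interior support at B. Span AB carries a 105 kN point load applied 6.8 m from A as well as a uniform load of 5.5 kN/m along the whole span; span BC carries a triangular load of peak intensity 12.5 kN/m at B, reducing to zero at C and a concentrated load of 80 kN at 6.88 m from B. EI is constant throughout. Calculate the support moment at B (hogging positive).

Insert a hinge at B; M_B is the redundant, and each span becomes simply supported.
Rotations at B on the released spans (each span's end-slope, ×1/EI):
  span AB: point load 105 at a = 6.8: Pab(L + a)/(6LEI) = 364.1/EI
  span AB: UDL 5.5: wL³/(24EI) = 140.7/EI
  span BC: triangular load, peak 12.5: w₀L³/(45EI) = 369.7/EI
  span BC: point load 80 at a = 6.88: Pab(L + b)/(6LEI) = 519.5/EI
  relative rotation θ_0 = (504.9 + 889.2)/EI = 1394/EI
A unit hogging moment at B produces rotation L₁/(3EI) + L₂/(3EI) = 6.5/EI.
Slope continuity at B: θ_0 = M_B·6.5/EI, so M_B = 1394/6.5 = 214.5 kN·m (hogging).

M_B = 214.5 kN·m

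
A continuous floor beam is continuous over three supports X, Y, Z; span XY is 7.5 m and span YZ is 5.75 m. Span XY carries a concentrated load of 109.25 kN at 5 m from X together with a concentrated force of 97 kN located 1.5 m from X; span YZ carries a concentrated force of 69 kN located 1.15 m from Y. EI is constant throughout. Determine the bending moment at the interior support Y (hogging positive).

M_Y = 150.2 kN·m

Release continuity at Y by inserting a hinge; the redundant is the internal moment M_Y. The primary structure is two simply-supported spans XY and YZ.
End slopes at the hinge Y, treating each span as simply supported:
  span XY: point load 109.25 at a = 5: Pab(L + a)/(6LEI) = 379.3/EI
  span XY: point load 97 at a = 1.5: Pab(L + a)/(6LEI) = 174.6/EI
  span YZ: point load 69 at a = 1.15: Pab(L + b)/(6LEI) = 109.5/EI
  relative rotation θ_0 = (553.9 + 109.5)/EI = 663.4/EI
A unit hogging moment at Y produces rotation L₁/(3EI) + L₂/(3EI) = 4.417/EI.
Slope continuity at Y: θ_0 = M_Y·4.417/EI, so M_Y = 663.4/4.417 = 150.2 kN·m (hogging).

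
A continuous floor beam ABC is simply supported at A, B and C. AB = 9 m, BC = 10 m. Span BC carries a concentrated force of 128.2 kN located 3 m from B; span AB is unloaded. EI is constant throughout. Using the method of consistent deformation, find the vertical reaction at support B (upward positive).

Take M_B as the redundant. Released structure: two simple spans AB and BC with a hinge at B.
End slopes at the hinge B, treating each span as simply supported:
  span BC: point load 128.2 at a = 3: Pab(L + b)/(6LEI) = 762.8/EI
  relative rotation θ_0 = (0 + 762.8)/EI = 762.8/EI
A unit hogging moment at B produces rotation L₁/(3EI) + L₂/(3EI) = 6.333/EI.
Compatibility: M_B·(L₁+L₂)/(3EI) = θ_0, giving M_B = 120.4 kN·m (hogging).
Span AB, ΣM about A with M_B applied at B: R_B^{AB}·9 = 0 + 120.4, so R_B^{AB} = 13.38 kN and R_A = 0 − 13.38 = -13.38 kN.
Span BC, ΣM about C: R_B^{BC}·10 = 897.4 + 120.4, so R_B^{BC} = 101.8 kN and R_C = 128.2 − 101.8 = 26.42 kN.
R_B = 13.38 + 101.8 = 115.2 kN.

R_B = 115.2 kN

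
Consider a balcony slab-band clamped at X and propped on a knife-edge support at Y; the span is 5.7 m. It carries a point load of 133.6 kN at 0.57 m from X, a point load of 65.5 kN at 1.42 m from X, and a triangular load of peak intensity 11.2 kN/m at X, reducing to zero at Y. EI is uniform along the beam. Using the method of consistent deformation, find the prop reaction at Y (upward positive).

Choose R_Y as the redundant. The primary structure is the cantilever fixed at X.
Primary-structure tip deflection at Y by superposition:
  point load 133.6 at a = 0.57: Pa²(3L − a)/(6EI) = 119.6/EI
  point load 65.5 at a = 1.42: Pa²(3L − a)/(6EI) = 345.2/EI
  triangular load, peak 11.2 at the fixed end: w₀L⁴/(30EI) = 394.1/EI
  δ_0 = 858.8/EI
Flexibility coefficient — unit upward force at Y: δ_{YY} = L³/(3EI) = 61.73/EI.
Compatibility at Y: δ_0 − R_Y·δ_{YY} = 0, so R_Y = 858.8/61.73 = 13.91 kN.

R_Y = 13.91 kN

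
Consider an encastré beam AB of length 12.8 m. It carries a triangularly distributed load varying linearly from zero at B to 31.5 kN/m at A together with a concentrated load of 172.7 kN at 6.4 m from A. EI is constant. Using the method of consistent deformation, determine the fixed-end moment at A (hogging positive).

Take the two fixed-end moments M_A, M_B as redundants; the released structure is the simple span AB.
On the primary (simply-supported) span, the end slopes from the loading are:
  at A: triangular load, peak 31.5: w₀L³/(45EI) = 1468/EI
  at B: triangular load, peak 31.5: 7w₀L³/(360EI) = 1285/EI
  at A: point load 172.7 at a = 6.4: Pab(L + b)/(6LEI) = 1768/EI
  at B: point load 172.7 at a = 6.4: Pab(L + a)/(6LEI) = 1768/EI
  θ_A0 = 3236/EI,  θ_B0 = 3053/EI
Flexibility coefficients: a unit moment at one end gives L/(3EI) there and L/(6EI) at the far end, so f₁₁ = f₂₂ = 4.267/EI and f₁₂ = f₂₁ = 2.133/EI.
Compatibility — zero rotation at each built-in end:
  4.267 M_A + 2.133 M_B = 3236
  2.133 M_A + 4.267 M_B = 3053
Solving the pair gives M_A = 534.4 kN·m and M_B = 448.4 kN·m (hogging).

M_A = 534.4 kN·m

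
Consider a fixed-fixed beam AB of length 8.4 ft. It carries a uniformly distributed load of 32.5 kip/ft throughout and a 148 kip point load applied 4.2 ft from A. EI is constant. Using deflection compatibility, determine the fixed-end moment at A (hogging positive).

M_A = 346.5 kip·ft

Release both end moments; the primary structure is a simply-supported span AB with redundants M_A and M_B.
On the primary (simply-supported) span, the end slopes from the loading are:
  at A: UDL 32.5: wL³/(24EI) = 802.6/EI
  at B: UDL 32.5: wL³/(24EI) = 802.6/EI
  at A: point load 148 at a = 4.2: Pab(L + b)/(6LEI) = 652.7/EI
  at B: point load 148 at a = 4.2: Pab(L + a)/(6LEI) = 652.7/EI
  θ_A0 = 1455/EI,  θ_B0 = 1455/EI
Flexibility coefficients: a unit moment at one end gives L/(3EI) there and L/(6EI) at the far end, so f₁₁ = f₂₂ = 2.8/EI and f₁₂ = f₂₁ = 1.4/EI.
Compatibility — zero rotation at each built-in end:
  2.8 M_A + 1.4 M_B = 1455
  1.4 M_A + 2.8 M_B = 1455
Solving the pair gives M_A = 346.5 kip·ft and M_B = 346.5 kip·ft (hogging).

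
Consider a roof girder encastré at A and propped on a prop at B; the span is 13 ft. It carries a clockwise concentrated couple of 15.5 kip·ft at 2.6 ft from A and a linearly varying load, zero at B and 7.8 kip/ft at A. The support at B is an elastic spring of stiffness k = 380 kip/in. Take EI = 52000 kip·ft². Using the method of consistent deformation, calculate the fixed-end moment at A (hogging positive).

M_A = 97.16 kip·ft

Remove the prop at B; the released (primary) structure is a cantilever built in at A.
Free-end deflection of the primary structure under the applied loading (downward +):
  clockwise couple 15.5 at a = 2.6: M₀a(2L − a)/(2EI) = 471.5/EI
  triangular load, peak 7.8 at the fixed end: w₀L⁴/(30EI) = 7426/EI
  δ_0 = 7897/EI
Tip deflection under a unit load at B: L³/(3EI) = 732.3/EI.
With EI = 52000 kip·ft²: δ_0 = 0.15187 ft and δ_{BB} = 0.014083 ft/kip.
Compatibility — the spring shortens by R_B/k under the reaction it provides: δ_0 − R_B·δ_{BB} = R_B/k. With 1/k = 1/(380×12) ft/kip = 0.000219 ft/kip, R_B = δ_0 / (δ_{BB} + 1/k) = 0.15187 / (0.014083 + 0.000219) = 10.62 kip.
Moment equilibrium about A: M_A = Σ(load moments about A) − R_B·L = 235.2 − 10.62×13 = 97.16 kip·ft.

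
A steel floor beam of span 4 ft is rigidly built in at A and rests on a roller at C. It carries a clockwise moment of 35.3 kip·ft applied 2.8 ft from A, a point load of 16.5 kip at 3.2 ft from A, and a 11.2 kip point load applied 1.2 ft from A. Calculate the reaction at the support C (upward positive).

Take the reaction at C as the redundant and release it; the primary structure is a cantilever fixed at A.
Free-end deflection of the primary structure under the applied loading (downward +):
  clockwise couple 35.3 at a = 2.8: M₀a(2L − a)/(2EI) = 257/EI
  point load 16.5 at a = 3.2: Pa²(3L − a)/(6EI) = 247.8/EI
  point load 11.2 at a = 1.2: Pa²(3L − a)/(6EI) = 29.03/EI
  δ_0 = 533.8/EI
Tip deflection under a unit load at C: L³/(3EI) = 21.33/EI.
Compatibility at C: δ_0 − R_C·δ_{CC} = 0, so R_C = 533.8/21.33 = 25.02 kip.

R_C = 25.02 kip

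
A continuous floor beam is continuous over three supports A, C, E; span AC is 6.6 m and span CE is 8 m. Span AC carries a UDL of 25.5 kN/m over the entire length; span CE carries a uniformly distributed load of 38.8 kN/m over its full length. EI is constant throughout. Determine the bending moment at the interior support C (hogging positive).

Take M_C as the redundant. Released structure: two simple spans AC and CE with a hinge at C.
Discontinuity in slope at C on the released structure — sum the simple-span end rotations:
  span AC: UDL 25.5: wL³/(24EI) = 305.5/EI
  span CE: UDL 38.8: wL³/(24EI) = 827.7/EI
  relative rotation θ_0 = (305.5 + 827.7)/EI = 1133/EI
A unit hogging moment at C produces rotation L₁/(3EI) + L₂/(3EI) = 4.867/EI.
Slope continuity at C: θ_0 = M_C·4.867/EI, so M_C = 1133/4.867 = 232.8 kN·m (hogging).

M_C = 232.8 kN·m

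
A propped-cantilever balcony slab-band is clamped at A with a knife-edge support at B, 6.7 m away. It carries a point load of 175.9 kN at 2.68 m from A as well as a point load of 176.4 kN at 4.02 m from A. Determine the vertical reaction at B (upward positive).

R_B = 112.8 kN

Choose R_B as the redundant. The primary structure is the cantilever fixed at A.
Downward deflection at the released point B due to the loads:
  point load 175.9 at a = 2.68: Pa²(3L − a)/(6EI) = 3668/EI
  point load 176.4 at a = 4.02: Pa²(3L − a)/(6EI) = 7640/EI
  δ_0 = 11308/EI
Tip deflection under a unit load at B: L³/(3EI) = 100.3/EI.
The prop prevents deflection at B: R_B = δ_0/δ_{BB} = 11308/100.3 = 112.8 kN.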